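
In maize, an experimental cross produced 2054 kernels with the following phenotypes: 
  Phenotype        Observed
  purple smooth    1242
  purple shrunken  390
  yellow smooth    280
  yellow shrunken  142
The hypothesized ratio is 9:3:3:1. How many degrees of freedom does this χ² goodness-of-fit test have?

3

A goodness-of-fit test with 4 phenotype classes has df = 4 − 1 = 3.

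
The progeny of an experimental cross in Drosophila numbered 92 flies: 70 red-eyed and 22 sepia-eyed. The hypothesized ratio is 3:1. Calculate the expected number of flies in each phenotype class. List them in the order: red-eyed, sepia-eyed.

Expected counts for N = 92 under a 3:1 ratio (total parts = 4):
  red-eyed: 92 × 3/4 = 69
  sepia-eyed: 92 × 1/4 = 23

69, 23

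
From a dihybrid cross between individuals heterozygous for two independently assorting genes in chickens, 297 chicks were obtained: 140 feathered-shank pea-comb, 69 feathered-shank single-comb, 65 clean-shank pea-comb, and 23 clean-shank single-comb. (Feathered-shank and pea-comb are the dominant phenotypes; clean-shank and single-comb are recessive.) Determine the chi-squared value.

A dihybrid F₂ with independent assortment and complete dominance at both loci gives a 9:3:3:1 phenotypic ratio.
The 9:3:3:1 ratio has 16 parts, so with N = 297 the expected counts are:
  feathered-shank pea-comb: 297 × 9/16 = 167.0625
  feathered-shank single-comb: 297 × 3/16 = 55.6875
  clean-shank pea-comb: 297 × 3/16 = 55.6875
  clean-shank single-comb: 297 × 1/16 = 18.5625
χ² = Σ (O − E)² / E
  feathered-shank pea-comb: (140 − 167.0625)² / 167.0625 = 4.3839
  feathered-shank single-comb: (69 − 55.6875)² / 55.6875 = 3.1824
  clean-shank pea-comb: (65 − 55.6875)² / 55.6875 = 1.5573
  clean-shank single-comb: (23 − 18.5625)² / 18.5625 = 1.0608
χ² = 4.3839 + 3.1824 + 1.5573 + 1.0608 = 10.1844 ≈ 10.184

10.184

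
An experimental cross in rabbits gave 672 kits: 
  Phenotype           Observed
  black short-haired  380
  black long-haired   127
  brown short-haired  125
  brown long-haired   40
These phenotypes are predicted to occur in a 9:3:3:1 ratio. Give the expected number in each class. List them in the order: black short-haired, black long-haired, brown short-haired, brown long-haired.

378, 126, 126, 42

The 9:3:3:1 ratio has 16 parts, so with N = 672 the expected counts are:
  black short-haired: 672 × 9/16 = 378
  black long-haired: 672 × 3/16 = 126
  brown short-haired: 672 × 3/16 = 126
  brown long-haired: 672 × 1/16 = 42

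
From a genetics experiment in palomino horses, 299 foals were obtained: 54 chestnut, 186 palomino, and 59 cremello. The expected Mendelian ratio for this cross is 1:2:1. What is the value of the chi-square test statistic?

17.990

Expected counts for N = 299 under a 1:2:1 ratio (total parts = 4):
  chestnut: 299 × 1/4 = 74.75
  palomino: 299 × 2/4 = 149.5
  cremello: 299 × 1/4 = 74.75
χ² = Σ (O − E)² / E
  chestnut: (54 − 74.75)² / 74.75 = 5.7600
  palomino: (186 − 149.5)² / 149.5 = 8.9114
  cremello: (59 − 74.75)² / 74.75 = 3.3186
χ² = 5.7600 + 8.9114 + 3.3186 = 17.990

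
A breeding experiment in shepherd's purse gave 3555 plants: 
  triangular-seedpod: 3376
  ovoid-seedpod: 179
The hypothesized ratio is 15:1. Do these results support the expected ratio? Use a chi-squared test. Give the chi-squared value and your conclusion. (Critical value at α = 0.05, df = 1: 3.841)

8.954; not consistent

The 15:1 ratio has 16 parts, so with N = 3555 the expected counts are:
  triangular-seedpod: 3555 × 15/16 = 3332.8125
  ovoid-seedpod: 3555 × 1/16 = 222.1875
χ² = Σ (O − E)² / E
  triangular-seedpod: (3376 − 3332.8125)² / 3332.8125 = 0.5596
  ovoid-seedpod: (179 − 222.1875)² / 222.1875 = 8.3945
χ² = 0.5596 + 8.3945 = 8.9541 ≈ 8.954
Degrees of freedom = 2 − 1 = 1; critical value at α = 0.05 is 3.841.
Since 8.954 > 3.841, we reject the null hypothesis — the data do not fit the 15:1 ratio.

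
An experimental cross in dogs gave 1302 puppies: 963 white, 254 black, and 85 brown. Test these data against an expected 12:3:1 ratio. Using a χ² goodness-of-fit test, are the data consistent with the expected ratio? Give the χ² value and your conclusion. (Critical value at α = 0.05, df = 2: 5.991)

0.748; consistent

The 12:3:1 ratio has 16 parts, so with N = 1302 the expected counts are:
  white: 1302 × 12/16 = 976.5
  black: 1302 × 3/16 = 244.125
  brown: 1302 × 1/16 = 81.375
χ² = Σ (O − E)² / E
  white: (963 − 976.5)² / 976.5 = 0.1866
  black: (254 − 244.125)² / 244.125 = 0.3994
  brown: (85 − 81.375)² / 81.375 = 0.1615
χ² = 0.1866 + 0.3994 + 0.1615 = 0.7475 ≈ 0.748
Degrees of freedom = 3 − 1 = 2; critical value at α = 0.05 is 5.991.
Since 0.748 < 5.991, we fail to reject the null hypothesis — the data are consistent with the 12:3:1 ratio.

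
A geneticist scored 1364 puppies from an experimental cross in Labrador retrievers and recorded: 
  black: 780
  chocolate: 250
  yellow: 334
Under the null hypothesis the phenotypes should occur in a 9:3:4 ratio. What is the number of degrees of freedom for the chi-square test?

A goodness-of-fit test with 3 phenotype classes has df = 3 − 1 = 2.

2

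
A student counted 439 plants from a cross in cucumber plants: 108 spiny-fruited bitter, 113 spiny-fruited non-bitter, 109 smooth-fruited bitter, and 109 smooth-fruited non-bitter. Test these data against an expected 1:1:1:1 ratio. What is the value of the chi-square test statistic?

Total ratio parts = 4. Expected numbers out of 439:
  spiny-fruited bitter: 439 × 1/4 = 109.75
  spiny-fruited non-bitter: 439 × 1/4 = 109.75
  smooth-fruited bitter: 439 × 1/4 = 109.75
  smooth-fruited non-bitter: 439 × 1/4 = 109.75
χ² = Σ (O − E)² / E
  spiny-fruited bitter: (108 − 109.75)² / 109.75 = 0.0279
  spiny-fruited non-bitter: (113 − 109.75)² / 109.75 = 0.0962
  smooth-fruited bitter: (109 − 109.75)² / 109.75 = 0.0051
  smooth-fruited non-bitter: (109 − 109.75)² / 109.75 = 0.0051
χ² = 0.0279 + 0.0962 + 0.0051 + 0.0051 = 0.1343 ≈ 0.134

0.134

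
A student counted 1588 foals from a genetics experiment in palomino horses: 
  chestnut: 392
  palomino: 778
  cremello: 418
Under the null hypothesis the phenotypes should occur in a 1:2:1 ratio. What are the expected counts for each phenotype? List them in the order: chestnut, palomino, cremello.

Under the 1:2:1 hypothesis (Σ ratio = 4, N = 1588):
  chestnut: 1588 × 1/4 = 397
  palomino: 1588 × 2/4 = 794
  cremello: 1588 × 1/4 = 397

397, 794, 397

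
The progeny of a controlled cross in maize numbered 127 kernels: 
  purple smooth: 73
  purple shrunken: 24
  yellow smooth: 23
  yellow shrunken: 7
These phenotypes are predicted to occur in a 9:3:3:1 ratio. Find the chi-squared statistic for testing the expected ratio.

The 9:3:3:1 ratio has 16 parts, so with N = 127 the expected counts are:
  purple smooth: 127 × 9/16 = 71.4375
  purple shrunken: 127 × 3/16 = 23.8125
  yellow smooth: 127 × 3/16 = 23.8125
  yellow shrunken: 127 × 1/16 = 7.9375
χ² = Σ (O − E)² / E
  purple smooth: (73 − 71.4375)² / 71.4375 = 0.0342
  purple shrunken: (24 − 23.8125)² / 23.8125 = 0.0015
  yellow smooth: (23 − 23.8125)² / 23.8125 = 0.0277
  yellow shrunken: (7 − 7.9375)² / 7.9375 = 0.1107
χ² = 0.0342 + 0.0015 + 0.0277 + 0.1107 = 0.1741 ≈ 0.174

0.174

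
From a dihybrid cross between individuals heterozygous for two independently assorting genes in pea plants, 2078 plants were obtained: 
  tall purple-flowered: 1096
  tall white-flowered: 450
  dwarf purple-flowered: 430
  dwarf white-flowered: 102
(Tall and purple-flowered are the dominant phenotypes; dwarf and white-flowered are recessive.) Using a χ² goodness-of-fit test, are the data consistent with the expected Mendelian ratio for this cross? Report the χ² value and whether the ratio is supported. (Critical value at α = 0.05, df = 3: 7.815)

A dihybrid F₂ with independent assortment and complete dominance at both loci gives a 9:3:3:1 phenotypic ratio.
Under the 9:3:3:1 hypothesis (Σ ratio = 16, N = 2078):
  tall purple-flowered: 2078 × 9/16 = 1168.875
  tall white-flowered: 2078 × 3/16 = 389.625
  dwarf purple-flowered: 2078 × 3/16 = 389.625
  dwarf white-flowered: 2078 × 1/16 = 129.875
χ² = Σ (O − E)² / E
  tall purple-flowered: (1096 − 1168.875)² / 1168.875 = 4.5435
  tall white-flowered: (450 − 389.625)² / 389.625 = 9.3555
  dwarf purple-flowered: (430 − 389.625)² / 389.625 = 4.1839
  dwarf white-flowered: (102 − 129.875)² / 129.875 = 5.9828
χ² = 4.5435 + 9.3555 + 4.1839 + 5.9828 = 24.0657 ≈ 24.066
Degrees of freedom = 4 − 1 = 3; critical value at α = 0.05 is 7.815.
Since 24.066 > 7.815, we reject the null hypothesis — the data do not fit the 9:3:3:1 ratio.

24.066; not consistent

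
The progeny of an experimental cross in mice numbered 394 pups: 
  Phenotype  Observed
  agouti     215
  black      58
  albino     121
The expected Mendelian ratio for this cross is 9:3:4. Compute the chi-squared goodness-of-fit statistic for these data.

8.749

Under the 9:3:4 hypothesis (Σ ratio = 16, N = 394):
  agouti: 394 × 9/16 = 221.625
  black: 394 × 3/16 = 73.875
  albino: 394 × 4/16 = 98.5
χ² = Σ (O − E)² / E
  agouti: (215 − 221.625)² / 221.625 = 0.1980
  black: (58 − 73.875)² / 73.875 = 3.4114
  albino: (121 − 98.5)² / 98.5 = 5.1396
χ² = 0.1980 + 3.4114 + 5.1396 = 8.749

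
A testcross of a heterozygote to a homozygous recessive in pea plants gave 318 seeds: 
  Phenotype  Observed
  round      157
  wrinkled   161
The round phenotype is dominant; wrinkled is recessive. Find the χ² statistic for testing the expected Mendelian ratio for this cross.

A testcross of a heterozygote (Aa × aa) gives a 1:1 phenotypic ratio.
Total ratio parts = 2. Expected numbers out of 318:
  round: 318 × 1/2 = 159
  wrinkled: 318 × 1/2 = 159
χ² = Σ (O − E)² / E
  round: (157 − 159)² / 159 = 0.0252
  wrinkled: (161 − 159)² / 159 = 0.0252
χ² = 0.0252 + 0.0252 = 0.0504 ≈ 0.050

0.050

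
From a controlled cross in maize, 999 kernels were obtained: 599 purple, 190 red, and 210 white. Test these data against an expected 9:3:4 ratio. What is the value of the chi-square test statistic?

8.810

Total ratio parts = 16. Expected numbers out of 999:
  purple: 999 × 9/16 = 561.9375
  red: 999 × 3/16 = 187.3125
  white: 999 × 4/16 = 249.75
χ² = Σ (O − E)² / E
  purple: (599 − 561.9375)² / 561.9375 = 2.4445
  red: (190 − 187.3125)² / 187.3125 = 0.0386
  white: (210 − 249.75)² / 249.75 = 6.3266
χ² = 2.4445 + 0.0386 + 6.3266 = 8.8097 ≈ 8.810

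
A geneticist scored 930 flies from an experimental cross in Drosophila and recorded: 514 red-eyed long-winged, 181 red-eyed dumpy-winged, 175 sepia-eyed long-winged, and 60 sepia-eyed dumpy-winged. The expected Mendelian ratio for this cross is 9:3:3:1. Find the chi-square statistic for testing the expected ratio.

0.474

The 9:3:3:1 ratio has 16 parts, so with N = 930 the expected counts are:
  red-eyed long-winged: 930 × 9/16 = 523.125
  red-eyed dumpy-winged: 930 × 3/16 = 174.375
  sepia-eyed long-winged: 930 × 3/16 = 174.375
  sepia-eyed dumpy-winged: 930 × 1/16 = 58.125
χ² = Σ (O − E)² / E
  red-eyed long-winged: (514 − 523.125)² / 523.125 = 0.1592
  red-eyed dumpy-winged: (181 − 174.375)² / 174.375 = 0.2517
  sepia-eyed long-winged: (175 − 174.375)² / 174.375 = 0.0022
  sepia-eyed dumpy-winged: (60 − 58.125)² / 58.125 = 0.0605
χ² = 0.1592 + 0.2517 + 0.0022 + 0.0605 = 0.4736 ≈ 0.474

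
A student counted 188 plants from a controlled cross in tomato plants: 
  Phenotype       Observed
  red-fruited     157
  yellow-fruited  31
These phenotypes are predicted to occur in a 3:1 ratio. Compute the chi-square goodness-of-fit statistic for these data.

Expected counts for N = 188 under a 3:1 ratio (total parts = 4):
  red-fruited: 188 × 3/4 = 141
  yellow-fruited: 188 × 1/4 = 47
χ² = Σ (O − E)² / E
  red-fruited: (157 − 141)² / 141 = 1.8156
  yellow-fruited: (31 − 47)² / 47 = 5.4468
χ² = 1.8156 + 5.4468 = 7.2624 ≈ 7.262

7.262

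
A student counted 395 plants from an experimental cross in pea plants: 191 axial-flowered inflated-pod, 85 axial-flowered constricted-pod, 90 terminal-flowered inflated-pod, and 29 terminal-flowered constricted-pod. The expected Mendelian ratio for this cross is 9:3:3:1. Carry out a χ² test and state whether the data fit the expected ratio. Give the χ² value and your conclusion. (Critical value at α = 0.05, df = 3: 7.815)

10.176; not consistent

The 9:3:3:1 ratio has 16 parts, so with N = 395 the expected counts are:
  axial-flowered inflated-pod: 395 × 9/16 = 222.1875
  axial-flowered constricted-pod: 395 × 3/16 = 74.0625
  terminal-flowered inflated-pod: 395 × 3/16 = 74.0625
  terminal-flowered constricted-pod: 395 × 1/16 = 24.6875
χ² = Σ (O − E)² / E
  axial-flowered inflated-pod: (191 − 222.1875)² / 222.1875 = 4.3777
  axial-flowered constricted-pod: (85 − 74.0625)² / 74.0625 = 1.6152
  terminal-flowered inflated-pod: (90 − 74.0625)² / 74.0625 = 3.4296
  terminal-flowered constricted-pod: (29 − 24.6875)² / 24.6875 = 0.7533
χ² = 4.3777 + 1.6152 + 3.4296 + 0.7533 = 10.1758 ≈ 10.176
Degrees of freedom = 4 − 1 = 3; critical value at α = 0.05 is 7.815.
Since 10.176 > 7.815, we reject the null hypothesis — the data do not fit the 9:3:3:1 ratio.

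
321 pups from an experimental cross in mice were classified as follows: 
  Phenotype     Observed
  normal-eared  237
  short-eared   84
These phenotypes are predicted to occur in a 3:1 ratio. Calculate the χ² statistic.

Expected counts for N = 321 under a 3:1 ratio (total parts = 4):
  normal-eared: 321 × 3/4 = 240.75
  short-eared: 321 × 1/4 = 80.25
χ² = Σ (O − E)² / E
  normal-eared: (237 − 240.75)² / 240.75 = 0.0584
  short-eared: (84 − 80.25)² / 80.25 = 0.1752
χ² = 0.0584 + 0.1752 = 0.2336 ≈ 0.234

0.234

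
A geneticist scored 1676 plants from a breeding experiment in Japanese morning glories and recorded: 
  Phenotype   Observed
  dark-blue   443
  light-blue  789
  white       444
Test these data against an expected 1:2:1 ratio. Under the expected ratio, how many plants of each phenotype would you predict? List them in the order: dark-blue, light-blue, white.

Under the 1:2:1 hypothesis (Σ ratio = 4, N = 1676):
  dark-blue: 1676 × 1/4 = 419
  light-blue: 1676 × 2/4 = 838
  white: 1676 × 1/4 = 419

419, 838, 419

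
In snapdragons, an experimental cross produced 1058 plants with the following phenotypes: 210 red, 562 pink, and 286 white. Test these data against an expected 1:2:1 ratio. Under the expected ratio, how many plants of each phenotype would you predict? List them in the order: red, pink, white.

Expected counts for N = 1058 under a 1:2:1 ratio (total parts = 4):
  red: 1058 × 1/4 = 264.5
  pink: 1058 × 2/4 = 529
  white: 1058 × 1/4 = 264.5

264.5, 529, 264.5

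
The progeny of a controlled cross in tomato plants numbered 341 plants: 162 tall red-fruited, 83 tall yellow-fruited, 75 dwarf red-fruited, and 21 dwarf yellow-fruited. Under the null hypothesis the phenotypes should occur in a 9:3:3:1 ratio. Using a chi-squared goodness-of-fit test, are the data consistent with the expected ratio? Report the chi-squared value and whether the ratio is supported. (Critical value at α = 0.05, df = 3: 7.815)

12.236; not consistent

Total ratio parts = 16. Expected numbers out of 341:
  tall red-fruited: 341 × 9/16 = 191.8125
  tall yellow-fruited: 341 × 3/16 = 63.9375
  dwarf red-fruited: 341 × 3/16 = 63.9375
  dwarf yellow-fruited: 341 × 1/16 = 21.3125
χ² = Σ (O − E)² / E
  tall red-fruited: (162 − 191.8125)² / 191.8125 = 4.6336
  tall yellow-fruited: (83 − 63.9375)² / 63.9375 = 5.6833
  dwarf red-fruited: (75 − 63.9375)² / 63.9375 = 1.9140
  dwarf yellow-fruited: (21 − 21.3125)² / 21.3125 = 0.0046
χ² = 4.6336 + 5.6833 + 1.9140 + 0.0046 = 12.2355 ≈ 12.236
Degrees of freedom = 4 − 1 = 3; critical value at α = 0.05 is 7.815.
Since 12.236 > 7.815, we reject the null hypothesis — the data do not fit the 9:3:3:1 ratio.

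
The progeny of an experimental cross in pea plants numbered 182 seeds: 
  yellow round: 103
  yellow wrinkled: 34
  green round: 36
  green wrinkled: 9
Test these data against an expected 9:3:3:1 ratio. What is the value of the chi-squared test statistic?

Total ratio parts = 16. Expected numbers out of 182:
  yellow round: 182 × 9/16 = 102.375
  yellow wrinkled: 182 × 3/16 = 34.125
  green round: 182 × 3/16 = 34.125
  green wrinkled: 182 × 1/16 = 11.375
χ² = Σ (O − E)² / E
  yellow round: (103 − 102.375)² / 102.375 = 0.0038
  yellow wrinkled: (34 − 34.125)² / 34.125 = 0.0005
  green round: (36 − 34.125)² / 34.125 = 0.1030
  green wrinkled: (9 − 11.375)² / 11.375 = 0.4959
χ² = 0.0038 + 0.0005 + 0.1030 + 0.4959 = 0.6032 ≈ 0.603

0.603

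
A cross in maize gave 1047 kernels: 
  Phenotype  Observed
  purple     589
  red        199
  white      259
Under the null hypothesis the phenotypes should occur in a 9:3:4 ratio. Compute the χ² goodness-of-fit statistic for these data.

Total ratio parts = 16. Expected numbers out of 1047:
  purple: 1047 × 9/16 = 588.9375
  red: 1047 × 3/16 = 196.3125
  white: 1047 × 4/16 = 261.75
χ² = Σ (O − E)² / E
  purple: (589 − 588.9375)² / 588.9375 = 0.0000
  red: (199 − 196.3125)² / 196.3125 = 0.0368
  white: (259 − 261.75)² / 261.75 = 0.0289
χ² = 0.0000 + 0.0368 + 0.0289 = 0.0657 ≈ 0.066

0.066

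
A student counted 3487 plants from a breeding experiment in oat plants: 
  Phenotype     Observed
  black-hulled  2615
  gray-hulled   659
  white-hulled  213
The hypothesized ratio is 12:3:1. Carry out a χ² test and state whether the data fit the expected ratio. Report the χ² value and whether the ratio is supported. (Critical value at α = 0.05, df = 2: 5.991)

0.153; consistent

Under the 12:3:1 hypothesis (Σ ratio = 16, N = 3487):
  black-hulled: 3487 × 12/16 = 2615.25
  gray-hulled: 3487 × 3/16 = 653.8125
  white-hulled: 3487 × 1/16 = 217.9375
χ² = Σ (O − E)² / E
  black-hulled: (2615 − 2615.25)² / 2615.25 = 0.0000
  gray-hulled: (659 − 653.8125)² / 653.8125 = 0.0412
  white-hulled: (213 − 217.9375)² / 217.9375 = 0.1119
χ² = 0.0000 + 0.0412 + 0.1119 = 0.1531 ≈ 0.153
Degrees of freedom = 3 − 1 = 2; critical value at α = 0.05 is 5.991.
Since 0.153 < 5.991, we fail to reject the null hypothesis — the data are consistent with the 12:3:1 ratio.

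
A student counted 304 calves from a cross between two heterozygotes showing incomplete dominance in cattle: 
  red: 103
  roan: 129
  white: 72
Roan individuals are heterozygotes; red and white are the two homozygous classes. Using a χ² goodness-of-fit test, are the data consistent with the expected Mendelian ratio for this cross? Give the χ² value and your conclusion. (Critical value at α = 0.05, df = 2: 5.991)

With incomplete dominance, a heterozygote × heterozygote cross gives a 1:2:1 phenotypic ratio.
The 1:2:1 ratio has 4 parts, so with N = 304 the expected counts are:
  red: 304 × 1/4 = 76
  roan: 304 × 2/4 = 152
  white: 304 × 1/4 = 76
χ² = Σ (O − E)² / E
  red: (103 − 76)² / 76 = 9.5921
  roan: (129 − 152)² / 152 = 3.4803
  white: (72 − 76)² / 76 = 0.2105
χ² = 9.5921 + 3.4803 + 0.2105 = 13.2829 ≈ 13.283
Degrees of freedom = 3 − 1 = 2; critical value at α = 0.05 is 5.991.
Since 13.283 > 5.991, we reject the null hypothesis — the data do not fit the 1:2:1 ratio.

13.283; not consistent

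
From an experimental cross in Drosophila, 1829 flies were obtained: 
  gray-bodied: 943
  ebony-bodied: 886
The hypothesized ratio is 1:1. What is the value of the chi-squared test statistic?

Under the 1:1 hypothesis (Σ ratio = 2, N = 1829):
  gray-bodied: 1829 × 1/2 = 914.5
  ebony-bodied: 1829 × 1/2 = 914.5
χ² = Σ (O − E)² / E
  gray-bodied: (943 − 914.5)² / 914.5 = 0.8882
  ebony-bodied: (886 − 914.5)² / 914.5 = 0.8882
χ² = 0.8882 + 0.8882 = 1.7764 ≈ 1.776

1.776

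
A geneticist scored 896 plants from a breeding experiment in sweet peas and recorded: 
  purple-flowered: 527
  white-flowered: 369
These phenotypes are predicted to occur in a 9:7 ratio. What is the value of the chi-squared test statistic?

2.399

Total ratio parts = 16. Expected numbers out of 896:
  purple-flowered: 896 × 9/16 = 504
  white-flowered: 896 × 7/16 = 392
χ² = Σ (O − E)² / E
  purple-flowered: (527 − 504)² / 504 = 1.0496
  white-flowered: (369 − 392)² / 392 = 1.3495
χ² = 1.0496 + 1.3495 = 2.3991 ≈ 2.399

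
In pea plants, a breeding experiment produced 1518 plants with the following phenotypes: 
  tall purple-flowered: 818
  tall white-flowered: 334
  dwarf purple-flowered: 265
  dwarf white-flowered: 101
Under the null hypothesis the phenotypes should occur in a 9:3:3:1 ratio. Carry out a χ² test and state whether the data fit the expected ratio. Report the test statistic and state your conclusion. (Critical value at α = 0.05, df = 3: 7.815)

11.821; not consistent

Under the 9:3:3:1 hypothesis (Σ ratio = 16, N = 1518):
  tall purple-flowered: 1518 × 9/16 = 853.875
  tall white-flowered: 1518 × 3/16 = 284.625
  dwarf purple-flowered: 1518 × 3/16 = 284.625
  dwarf white-flowered: 1518 × 1/16 = 94.875
χ² = Σ (O − E)² / E
  tall purple-flowered: (818 − 853.875)² / 853.875 = 1.5073
  tall white-flowered: (334 − 284.625)² / 284.625 = 8.5653
  dwarf purple-flowered: (265 − 284.625)² / 284.625 = 1.3532
  dwarf white-flowered: (101 − 94.875)² / 94.875 = 0.3954
χ² = 1.5073 + 8.5653 + 1.3532 + 0.3954 = 11.8212 ≈ 11.821
Degrees of freedom = 4 − 1 = 3; critical value at α = 0.05 is 7.815.
Since 11.821 > 7.815, we reject the null hypothesis — the data do not fit the 9:3:3:1 ratio.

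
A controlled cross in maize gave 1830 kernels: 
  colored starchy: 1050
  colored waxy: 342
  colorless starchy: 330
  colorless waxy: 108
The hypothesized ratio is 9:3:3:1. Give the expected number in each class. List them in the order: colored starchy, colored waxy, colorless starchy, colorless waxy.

1029.375, 343.125, 343.125, 114.375

Total ratio parts = 16. Expected numbers out of 1830:
  colored starchy: 1830 × 9/16 = 1029.375
  colored waxy: 1830 × 3/16 = 343.125
  colorless starchy: 1830 × 3/16 = 343.125
  colorless waxy: 1830 × 1/16 = 114.375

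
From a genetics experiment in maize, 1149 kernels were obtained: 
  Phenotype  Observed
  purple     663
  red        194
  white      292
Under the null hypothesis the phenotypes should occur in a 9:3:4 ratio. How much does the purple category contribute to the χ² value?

The 9:3:4 ratio has 16 parts, so with N = 1149 the expected counts are:
  purple: 1149 × 9/16 = 646.3125
  red: 1149 × 3/16 = 215.4375
  white: 1149 × 4/16 = 287.25
Contribution of purple: (663 − 646.3125)² / 646.3125 = 0.4309

0.431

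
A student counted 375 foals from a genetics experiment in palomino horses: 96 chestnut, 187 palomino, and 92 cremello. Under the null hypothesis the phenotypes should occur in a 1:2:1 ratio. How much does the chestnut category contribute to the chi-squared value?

Expected counts for N = 375 under a 1:2:1 ratio (total parts = 4):
  chestnut: 375 × 1/4 = 93.75
  palomino: 375 × 2/4 = 187.5
  cremello: 375 × 1/4 = 93.75
Contribution of chestnut: (96 − 93.75)² / 93.75 = 0.0540

0.054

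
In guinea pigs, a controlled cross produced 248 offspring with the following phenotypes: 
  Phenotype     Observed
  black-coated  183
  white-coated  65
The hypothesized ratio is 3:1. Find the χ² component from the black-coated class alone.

The 3:1 ratio has 4 parts, so with N = 248 the expected counts are:
  black-coated: 248 × 3/4 = 186
  white-coated: 248 × 1/4 = 62
Contribution of black-coated: (183 − 186)² / 186 = 0.0484

0.048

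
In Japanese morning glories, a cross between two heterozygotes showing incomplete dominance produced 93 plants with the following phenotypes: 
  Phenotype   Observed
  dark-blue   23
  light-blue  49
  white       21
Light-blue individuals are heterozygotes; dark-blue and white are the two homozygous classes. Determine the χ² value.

0.355

With incomplete dominance, a heterozygote × heterozygote cross gives a 1:2:1 phenotypic ratio.
Under the 1:2:1 hypothesis (Σ ratio = 4, N = 93):
  dark-blue: 93 × 1/4 = 23.25
  light-blue: 93 × 2/4 = 46.5
  white: 93 × 1/4 = 23.25
χ² = Σ (O − E)² / E
  dark-blue: (23 − 23.25)² / 23.25 = 0.0027
  light-blue: (49 − 46.5)² / 46.5 = 0.1344
  white: (21 − 23.25)² / 23.25 = 0.2177
χ² = 0.0027 + 0.1344 + 0.2177 = 0.3548 ≈ 0.355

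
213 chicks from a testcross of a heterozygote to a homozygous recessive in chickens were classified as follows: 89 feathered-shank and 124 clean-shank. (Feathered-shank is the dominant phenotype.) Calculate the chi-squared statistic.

5.751

A testcross of a heterozygote (Aa × aa) gives a 1:1 phenotypic ratio.
Under the 1:1 hypothesis (Σ ratio = 2, N = 213):
  feathered-shank: 213 × 1/2 = 106.5
  clean-shank: 213 × 1/2 = 106.5
χ² = Σ (O − E)² / E
  feathered-shank: (89 − 106.5)² / 106.5 = 2.8756
  clean-shank: (124 − 106.5)² / 106.5 = 2.8756
χ² = 2.8756 + 2.8756 = 5.7512 ≈ 5.751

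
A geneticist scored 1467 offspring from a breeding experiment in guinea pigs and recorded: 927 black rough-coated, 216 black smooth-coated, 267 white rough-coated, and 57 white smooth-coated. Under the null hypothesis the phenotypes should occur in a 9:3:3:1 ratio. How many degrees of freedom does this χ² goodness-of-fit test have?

A goodness-of-fit test with 4 phenotype classes has df = 4 − 1 = 3.

3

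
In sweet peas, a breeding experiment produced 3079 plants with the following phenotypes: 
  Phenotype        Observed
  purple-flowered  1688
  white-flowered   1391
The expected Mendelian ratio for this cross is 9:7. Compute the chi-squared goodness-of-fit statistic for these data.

2.548

Under the 9:7 hypothesis (Σ ratio = 16, N = 3079):
  purple-flowered: 3079 × 9/16 = 1731.9375
  white-flowered: 3079 × 7/16 = 1347.0625
χ² = Σ (O − E)² / E
  purple-flowered: (1688 − 1731.9375)² / 1731.9375 = 1.1146
  white-flowered: (1391 − 1347.0625)² / 1347.0625 = 1.4331
χ² = 1.1146 + 1.4331 = 2.5477 ≈ 2.548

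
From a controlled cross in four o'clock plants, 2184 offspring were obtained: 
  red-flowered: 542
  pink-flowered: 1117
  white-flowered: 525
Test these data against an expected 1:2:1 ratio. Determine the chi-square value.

Under the 1:2:1 hypothesis (Σ ratio = 4, N = 2184):
  red-flowered: 2184 × 1/4 = 546
  pink-flowered: 2184 × 2/4 = 1092
  white-flowered: 2184 × 1/4 = 546
χ² = Σ (O − E)² / E
  red-flowered: (542 − 546)² / 546 = 0.0293
  pink-flowered: (1117 − 1092)² / 1092 = 0.5723
  white-flowered: (525 − 546)² / 546 = 0.8077
χ² = 0.0293 + 0.5723 + 0.8077 = 1.4093 ≈ 1.409

1.409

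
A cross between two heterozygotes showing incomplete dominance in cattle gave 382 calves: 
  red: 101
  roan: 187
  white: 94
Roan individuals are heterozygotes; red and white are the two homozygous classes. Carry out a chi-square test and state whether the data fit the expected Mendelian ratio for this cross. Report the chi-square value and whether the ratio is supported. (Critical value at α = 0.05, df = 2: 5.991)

0.424; consistent

With incomplete dominance, a heterozygote × heterozygote cross gives a 1:2:1 phenotypic ratio.
Total ratio parts = 4. Expected numbers out of 382:
  red: 382 × 1/4 = 95.5
  roan: 382 × 2/4 = 191
  white: 382 × 1/4 = 95.5
χ² = Σ (O − E)² / E
  red: (101 − 95.5)² / 95.5 = 0.3168
  roan: (187 − 191)² / 191 = 0.0838
  white: (94 − 95.5)² / 95.5 = 0.0236
χ² = 0.3168 + 0.0838 + 0.0236 = 0.4242 ≈ 0.424
Degrees of freedom = 3 − 1 = 2; critical value at α = 0.05 is 5.991.
Since 0.424 < 5.991, we fail to reject the null hypothesis — the data are consistent with the 1:2:1 ratio.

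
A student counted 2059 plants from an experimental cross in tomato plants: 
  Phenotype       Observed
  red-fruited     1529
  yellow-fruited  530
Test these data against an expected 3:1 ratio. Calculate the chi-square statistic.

0.602

The 3:1 ratio has 4 parts, so with N = 2059 the expected counts are:
  red-fruited: 2059 × 3/4 = 1544.25
  yellow-fruited: 2059 × 1/4 = 514.75
χ² = Σ (O − E)² / E
  red-fruited: (1529 − 1544.25)² / 1544.25 = 0.1506
  yellow-fruited: (530 − 514.75)² / 514.75 = 0.4518
χ² = 0.1506 + 0.4518 = 0.6024 ≈ 0.602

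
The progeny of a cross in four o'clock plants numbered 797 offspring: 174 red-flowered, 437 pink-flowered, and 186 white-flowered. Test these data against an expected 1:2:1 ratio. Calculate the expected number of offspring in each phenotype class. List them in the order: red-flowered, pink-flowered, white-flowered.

Expected counts for N = 797 under a 1:2:1 ratio (total parts = 4):
  red-flowered: 797 × 1/4 = 199.25
  pink-flowered: 797 × 2/4 = 398.5
  white-flowered: 797 × 1/4 = 199.25

199.25, 398.5, 199.25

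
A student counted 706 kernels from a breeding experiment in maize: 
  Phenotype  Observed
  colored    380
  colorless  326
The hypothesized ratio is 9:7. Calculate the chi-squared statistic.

The 9:7 ratio has 16 parts, so with N = 706 the expected counts are:
  colored: 706 × 9/16 = 397.125
  colorless: 706 × 7/16 = 308.875
χ² = Σ (O − E)² / E
  colored: (380 − 397.125)² / 397.125 = 0.7385
  colorless: (326 − 308.875)² / 308.875 = 0.9495
χ² = 0.7385 + 0.9495 = 1.688

1.688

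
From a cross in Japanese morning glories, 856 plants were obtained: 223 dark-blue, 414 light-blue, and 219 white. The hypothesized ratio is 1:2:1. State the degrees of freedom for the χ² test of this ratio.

2

A goodness-of-fit test with 3 phenotype classes has df = 3 − 1 = 2.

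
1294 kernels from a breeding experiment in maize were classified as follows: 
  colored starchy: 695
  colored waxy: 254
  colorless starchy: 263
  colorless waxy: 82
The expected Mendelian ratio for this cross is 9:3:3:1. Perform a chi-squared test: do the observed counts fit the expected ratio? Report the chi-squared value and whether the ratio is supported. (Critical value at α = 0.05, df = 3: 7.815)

3.745; consistent

The 9:3:3:1 ratio has 16 parts, so with N = 1294 the expected counts are:
  colored starchy: 1294 × 9/16 = 727.875
  colored waxy: 1294 × 3/16 = 242.625
  colorless starchy: 1294 × 3/16 = 242.625
  colorless waxy: 1294 × 1/16 = 80.875
χ² = Σ (O − E)² / E
  colored starchy: (695 − 727.875)² / 727.875 = 1.4848
  colored waxy: (254 − 242.625)² / 242.625 = 0.5333
  colorless starchy: (263 − 242.625)² / 242.625 = 1.7110
  colorless waxy: (82 − 80.875)² / 80.875 = 0.0156
χ² = 1.4848 + 0.5333 + 1.7110 + 0.0156 = 3.7447 ≈ 3.745
Degrees of freedom = 4 − 1 = 3; critical value at α = 0.05 is 7.815.
Since 3.745 < 7.815, we fail to reject the null hypothesis — the data are consistent with the 9:3:3:1 ratio.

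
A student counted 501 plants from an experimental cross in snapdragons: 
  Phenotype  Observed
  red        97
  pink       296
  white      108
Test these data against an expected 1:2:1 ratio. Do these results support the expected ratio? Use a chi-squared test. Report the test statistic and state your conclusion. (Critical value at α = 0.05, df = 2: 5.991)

Total ratio parts = 4. Expected numbers out of 501:
  red: 501 × 1/4 = 125.25
  pink: 501 × 2/4 = 250.5
  white: 501 × 1/4 = 125.25
χ² = Σ (O − E)² / E
  red: (97 − 125.25)² / 125.25 = 6.3718
  pink: (296 − 250.5)² / 250.5 = 8.2645
  white: (108 − 125.25)² / 125.25 = 2.3757
χ² = 6.3718 + 8.2645 + 2.3757 = 17.012
Degrees of freedom = 3 − 1 = 2; critical value at α = 0.05 is 5.991.
Since 17.012 > 5.991, we reject the null hypothesis — the data do not fit the 1:2:1 ratio.

17.012; not consistent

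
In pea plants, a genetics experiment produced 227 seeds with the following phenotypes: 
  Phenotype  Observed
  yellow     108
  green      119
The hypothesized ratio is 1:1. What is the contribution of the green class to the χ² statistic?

0.267

Under the 1:1 hypothesis (Σ ratio = 2, N = 227):
  yellow: 227 × 1/2 = 113.5
  green: 227 × 1/2 = 113.5
Contribution of green: (119 − 113.5)² / 113.5 = 0.2665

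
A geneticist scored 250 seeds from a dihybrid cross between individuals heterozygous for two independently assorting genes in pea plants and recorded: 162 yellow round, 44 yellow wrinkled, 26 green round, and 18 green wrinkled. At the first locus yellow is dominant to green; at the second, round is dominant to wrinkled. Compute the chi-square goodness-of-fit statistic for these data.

A dihybrid F₂ with independent assortment and complete dominance at both loci gives a 9:3:3:1 phenotypic ratio.
Total ratio parts = 16. Expected numbers out of 250:
  yellow round: 250 × 9/16 = 140.625
  yellow wrinkled: 250 × 3/16 = 46.875
  green round: 250 × 3/16 = 46.875
  green wrinkled: 250 × 1/16 = 15.625
χ² = Σ (O − E)² / E
  yellow round: (162 − 140.625)² / 140.625 = 3.2490
  yellow wrinkled: (44 − 46.875)² / 46.875 = 0.1763
  green round: (26 − 46.875)² / 46.875 = 9.2963
  green wrinkled: (18 − 15.625)² / 15.625 = 0.3610
χ² = 3.2490 + 0.1763 + 9.2963 + 0.3610 = 13.0826 ≈ 13.083

13.083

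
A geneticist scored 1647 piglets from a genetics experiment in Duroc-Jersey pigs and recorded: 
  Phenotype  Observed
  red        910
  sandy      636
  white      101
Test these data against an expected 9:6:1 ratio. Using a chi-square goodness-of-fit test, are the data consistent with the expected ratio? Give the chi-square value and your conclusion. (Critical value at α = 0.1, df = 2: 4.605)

Expected counts for N = 1647 under a 9:6:1 ratio (total parts = 16):
  red: 1647 × 9/16 = 926.4375
  sandy: 1647 × 6/16 = 617.625
  white: 1647 × 1/16 = 102.9375
χ² = Σ (O − E)² / E
  red: (910 − 926.4375)² / 926.4375 = 0.2916
  sandy: (636 − 617.625)² / 617.625 = 0.5467
  white: (101 − 102.9375)² / 102.9375 = 0.0365
χ² = 0.2916 + 0.5467 + 0.0365 = 0.8748 ≈ 0.875
Degrees of freedom = 3 − 1 = 2; critical value at α = 0.1 is 4.605.
Since 0.875 < 4.605, we fail to reject the null hypothesis — the data are consistent with the 9:6:1 ratio.

0.875; consistent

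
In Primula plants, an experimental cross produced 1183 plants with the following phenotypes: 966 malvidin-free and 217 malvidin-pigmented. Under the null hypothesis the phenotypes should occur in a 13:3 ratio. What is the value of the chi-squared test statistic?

Under the 13:3 hypothesis (Σ ratio = 16, N = 1183):
  malvidin-free: 1183 × 13/16 = 961.1875
  malvidin-pigmented: 1183 × 3/16 = 221.8125
χ² = Σ (O − E)² / E
  malvidin-free: (966 − 961.1875)² / 961.1875 = 0.0241
  malvidin-pigmented: (217 − 221.8125)² / 221.8125 = 0.1044
χ² = 0.0241 + 0.1044 = 0.1285 ≈ 0.129

0.129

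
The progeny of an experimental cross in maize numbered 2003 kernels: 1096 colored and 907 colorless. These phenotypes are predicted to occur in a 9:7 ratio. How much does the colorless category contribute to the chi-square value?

1.075

Expected counts for N = 2003 under a 9:7 ratio (total parts = 16):
  colored: 2003 × 9/16 = 1126.6875
  colorless: 2003 × 7/16 = 876.3125
Contribution of colorless: (907 − 876.3125)² / 876.3125 = 1.0746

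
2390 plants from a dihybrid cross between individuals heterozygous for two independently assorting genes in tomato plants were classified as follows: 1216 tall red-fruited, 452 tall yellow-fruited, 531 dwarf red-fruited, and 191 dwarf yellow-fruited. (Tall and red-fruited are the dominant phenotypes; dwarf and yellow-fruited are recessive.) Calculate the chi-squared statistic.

39.218

A dihybrid F₂ with independent assortment and complete dominance at both loci gives a 9:3:3:1 phenotypic ratio.
Under the 9:3:3:1 hypothesis (Σ ratio = 16, N = 2390):
  tall red-fruited: 2390 × 9/16 = 1344.375
  tall yellow-fruited: 2390 × 3/16 = 448.125
  dwarf red-fruited: 2390 × 3/16 = 448.125
  dwarf yellow-fruited: 2390 × 1/16 = 149.375
χ² = Σ (O − E)² / E
  tall red-fruited: (1216 − 1344.375)² / 1344.375 = 12.2586
  tall yellow-fruited: (452 − 448.125)² / 448.125 = 0.0335
  dwarf red-fruited: (531 − 448.125)² / 448.125 = 15.3267
  dwarf yellow-fruited: (191 − 149.375)² / 149.375 = 11.5993
χ² = 12.2586 + 0.0335 + 15.3267 + 11.5993 = 39.2181 ≈ 39.218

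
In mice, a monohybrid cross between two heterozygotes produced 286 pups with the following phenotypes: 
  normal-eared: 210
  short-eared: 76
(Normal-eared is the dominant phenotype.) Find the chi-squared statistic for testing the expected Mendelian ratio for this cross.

0.378

For a monohybrid cross between heterozygotes with complete dominance, the expected phenotypic ratio is 3:1.
The 3:1 ratio has 4 parts, so with N = 286 the expected counts are:
  normal-eared: 286 × 3/4 = 214.5
  short-eared: 286 × 1/4 = 71.5
χ² = Σ (O − E)² / E
  normal-eared: (210 − 214.5)² / 214.5 = 0.0944
  short-eared: (76 − 71.5)² / 71.5 = 0.2832
χ² = 0.0944 + 0.2832 = 0.3776 ≈ 0.378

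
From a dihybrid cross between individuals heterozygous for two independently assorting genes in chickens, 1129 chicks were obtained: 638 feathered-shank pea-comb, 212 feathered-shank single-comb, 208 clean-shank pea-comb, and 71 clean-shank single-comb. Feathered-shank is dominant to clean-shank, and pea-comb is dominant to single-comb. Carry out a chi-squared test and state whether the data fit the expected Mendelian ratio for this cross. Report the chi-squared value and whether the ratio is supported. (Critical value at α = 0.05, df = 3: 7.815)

A dihybrid F₂ with independent assortment and complete dominance at both loci gives a 9:3:3:1 phenotypic ratio.
The 9:3:3:1 ratio has 16 parts, so with N = 1129 the expected counts are:
  feathered-shank pea-comb: 1129 × 9/16 = 635.0625
  feathered-shank single-comb: 1129 × 3/16 = 211.6875
  clean-shank pea-comb: 1129 × 3/16 = 211.6875
  clean-shank single-comb: 1129 × 1/16 = 70.5625
χ² = Σ (O − E)² / E
  feathered-shank pea-comb: (638 − 635.0625)² / 635.0625 = 0.0136
  feathered-shank single-comb: (212 − 211.6875)² / 211.6875 = 0.0005
  clean-shank pea-comb: (208 − 211.6875)² / 211.6875 = 0.0642
  clean-shank single-comb: (71 − 70.5625)² / 70.5625 = 0.0027
χ² = 0.0136 + 0.0005 + 0.0642 + 0.0027 = 0.081
Degrees of freedom = 4 − 1 = 3; critical value at α = 0.05 is 7.815.
Since 0.081 < 7.815, we fail to reject the null hypothesis — the data are consistent with the 9:3:3:1 ratio.

0.081; consistent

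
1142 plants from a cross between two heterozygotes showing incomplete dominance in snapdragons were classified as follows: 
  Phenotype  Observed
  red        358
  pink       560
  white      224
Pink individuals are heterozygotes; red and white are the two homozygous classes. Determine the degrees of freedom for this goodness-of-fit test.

With incomplete dominance, a heterozygote × heterozygote cross gives a 1:2:1 phenotypic ratio.
A goodness-of-fit test with 3 phenotype classes has df = 3 − 1 = 2.

2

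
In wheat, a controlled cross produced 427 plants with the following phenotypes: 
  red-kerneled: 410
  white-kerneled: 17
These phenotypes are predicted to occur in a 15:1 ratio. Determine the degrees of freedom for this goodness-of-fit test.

1

A goodness-of-fit test with 2 phenotype classes has df = 2 − 1 = 1.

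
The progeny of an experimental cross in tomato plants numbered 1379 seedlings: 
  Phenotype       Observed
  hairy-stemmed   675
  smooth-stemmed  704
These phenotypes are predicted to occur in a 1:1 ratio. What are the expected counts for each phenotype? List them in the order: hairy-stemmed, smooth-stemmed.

The 1:1 ratio has 2 parts, so with N = 1379 the expected counts are:
  hairy-stemmed: 1379 × 1/2 = 689.5
  smooth-stemmed: 1379 × 1/2 = 689.5

689.5, 689.5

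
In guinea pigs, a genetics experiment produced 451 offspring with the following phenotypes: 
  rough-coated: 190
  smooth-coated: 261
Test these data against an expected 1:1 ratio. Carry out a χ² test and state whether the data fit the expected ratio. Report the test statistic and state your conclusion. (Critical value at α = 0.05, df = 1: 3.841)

Expected counts for N = 451 under a 1:1 ratio (total parts = 2):
  rough-coated: 451 × 1/2 = 225.5
  smooth-coated: 451 × 1/2 = 225.5
χ² = Σ (O − E)² / E
  rough-coated: (190 − 225.5)² / 225.5 = 5.5887
  smooth-coated: (261 − 225.5)² / 225.5 = 5.5887
χ² = 5.5887 + 5.5887 = 11.1774 ≈ 11.177
Degrees of freedom = 2 − 1 = 1; critical value at α = 0.05 is 3.841.
Since 11.177 > 3.841, we reject the null hypothesis — the data do not fit the 1:1 ratio.

11.177; not consistent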